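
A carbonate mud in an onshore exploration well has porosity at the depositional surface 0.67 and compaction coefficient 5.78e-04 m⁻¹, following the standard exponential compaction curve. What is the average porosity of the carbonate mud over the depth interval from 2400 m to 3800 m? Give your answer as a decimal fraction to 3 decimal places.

Working in km (1 km = 1000 m; c in km⁻¹ = c in m⁻¹ × 1000):
⟨phi⟩ = (1/(Z₂−Z₁)) ∫ phi₀ e^(−cZ) dZ = phi₀·(e^(−c·Z₁) − e^(−c·Z₂)) / (c·(Z₂−Z₁))
e^(−0.578×2.4) = 0.2498; e^(−0.578×3.8) = 0.1112
⟨phi⟩ = 0.67 × (0.2498 − 0.1112) / (0.578 × 1.4) = 0.67 × 0.1712 = 0.1147

0.115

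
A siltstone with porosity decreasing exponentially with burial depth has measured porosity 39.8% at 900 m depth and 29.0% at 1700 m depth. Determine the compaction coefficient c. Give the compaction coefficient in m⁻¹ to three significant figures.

0.000396 m⁻¹

Working in km (1 km = 1000 m; c in km⁻¹ = c in m⁻¹ × 1000):
Athy: φ(z) = φ₀ e^(−cz) ⇒ φ₁/φ₂ = e^{c(z₂−z₁)} ⇒ c = ln(φ₁/φ₂)/(z₂−z₁)
c = ln(0.398/0.29) / (1.7 − 0.9) = ln(1.372) / 0.8 = 0.3166 / 0.8 = 0.3957 km⁻¹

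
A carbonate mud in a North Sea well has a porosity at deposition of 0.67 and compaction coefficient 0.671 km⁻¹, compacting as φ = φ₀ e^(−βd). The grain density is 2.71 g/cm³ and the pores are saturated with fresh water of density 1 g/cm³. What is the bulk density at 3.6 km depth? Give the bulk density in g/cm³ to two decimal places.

2.61 g/cm³

Porosity at depth: φ = 0.67·exp(−0.671×3.6) = 0.67×0.0893 = 0.0598
Bulk density: ρ_b = (1−φ)ρ_g + φ·ρ_f = 0.9402×2.71 + 0.0598×1
       = 2.548 + 0.060 = 2.608 g/cm³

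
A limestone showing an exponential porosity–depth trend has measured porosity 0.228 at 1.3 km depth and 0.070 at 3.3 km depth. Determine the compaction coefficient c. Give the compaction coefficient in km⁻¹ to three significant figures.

Athy: phi(d) = phi₀ e^(−cd) ⇒ phi₁/phi₂ = e^{c(d₂−d₁)} ⇒ c = ln(phi₁/phi₂)/(d₂−d₁)
c = ln(0.228/0.07) / (3.3 − 1.3) = ln(3.257) / 2 = 1.1809 / 2 = 0.5904 km⁻¹

0.590 km⁻¹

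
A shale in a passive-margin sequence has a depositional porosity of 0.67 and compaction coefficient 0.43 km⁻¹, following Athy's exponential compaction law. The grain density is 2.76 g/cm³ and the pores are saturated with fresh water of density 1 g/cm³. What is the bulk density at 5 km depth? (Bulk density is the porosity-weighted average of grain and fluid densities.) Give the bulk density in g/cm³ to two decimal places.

2.62 g/cm³

Porosity at depth: φ = 0.67·exp(−0.43×5) = 0.67×0.1165 = 0.0780
Bulk density: ρ_b = (1−φ)ρ_g + φ·ρ_f = 0.9220×2.76 + 0.0780×1
       = 2.545 + 0.078 = 2.623 g/cm³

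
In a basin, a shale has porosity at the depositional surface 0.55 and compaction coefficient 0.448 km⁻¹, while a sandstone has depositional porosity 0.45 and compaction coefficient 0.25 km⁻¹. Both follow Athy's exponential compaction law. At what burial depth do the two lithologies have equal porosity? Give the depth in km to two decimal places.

Set n₀ₐ e^(−cₐZ) = n₀ᵦ e^(−cᵦZ) ⇒ ln(n₀ₐ/n₀ᵦ) = (cₐ − cᵦ)·Z
Z = ln(0.55/0.45) / (0.448 − 0.25) = 0.2007 / 0.198 = 1.013 km

1.01 km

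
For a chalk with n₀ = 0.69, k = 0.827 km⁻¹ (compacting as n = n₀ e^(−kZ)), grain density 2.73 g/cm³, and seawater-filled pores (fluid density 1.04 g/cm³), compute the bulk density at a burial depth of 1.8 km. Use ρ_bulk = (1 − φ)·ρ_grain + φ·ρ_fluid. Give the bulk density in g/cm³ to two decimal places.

Porosity at depth: n = 0.69·exp(−0.827×1.8) = 0.69×0.2257 = 0.1557
Bulk density: ρ_b = (1−n)ρ_g + n·ρ_f = 0.8443×2.73 + 0.1557×1.04
       = 2.305 + 0.162 = 2.467 g/cm³

2.47 g/cm³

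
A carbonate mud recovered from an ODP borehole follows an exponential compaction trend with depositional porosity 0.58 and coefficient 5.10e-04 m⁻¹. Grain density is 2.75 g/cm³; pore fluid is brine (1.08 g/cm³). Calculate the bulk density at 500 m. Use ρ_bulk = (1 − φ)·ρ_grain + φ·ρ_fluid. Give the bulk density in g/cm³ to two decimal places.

2.00 g/cm³

Working in km (1 km = 1000 m; k in km⁻¹ = k in m⁻¹ × 1000):
Porosity at depth: phi = 0.58·exp(−0.51×0.5) = 0.58×0.7749 = 0.4495
Bulk density: ρ_b = (1−phi)ρ_g + phi·ρ_f = 0.5505×2.75 + 0.4495×1.08
       = 1.514 + 0.485 = 1.999 g/cm³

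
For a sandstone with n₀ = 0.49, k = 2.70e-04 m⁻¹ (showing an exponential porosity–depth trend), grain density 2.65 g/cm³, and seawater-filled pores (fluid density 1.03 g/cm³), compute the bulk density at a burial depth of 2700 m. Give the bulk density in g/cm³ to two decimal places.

Working in km (1 km = 1000 m; k in km⁻¹ = k in m⁻¹ × 1000):
Porosity at depth: n = 0.49·exp(−0.27×2.7) = 0.49×0.4824 = 0.2364
Bulk density: ρ_b = (1−n)ρ_g + n·ρ_f = 0.7636×2.65 + 0.2364×1.03
       = 2.024 + 0.243 = 2.267 g/cm³

2.27 g/cm³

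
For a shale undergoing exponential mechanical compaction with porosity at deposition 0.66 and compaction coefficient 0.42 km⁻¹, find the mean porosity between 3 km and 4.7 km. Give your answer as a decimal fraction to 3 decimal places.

0.134

⟨n⟩ = (1/(z₂−z₁)) ∫ n₀ e^(−cz) dz = n₀·(e^(−c·z₁) − e^(−c·z₂)) / (c·(z₂−z₁))
e^(−0.42×3) = 0.2837; e^(−0.42×4.7) = 0.1389
⟨n⟩ = 0.66 × (0.2837 − 0.1389) / (0.42 × 1.7) = 0.66 × 0.2027 = 0.1338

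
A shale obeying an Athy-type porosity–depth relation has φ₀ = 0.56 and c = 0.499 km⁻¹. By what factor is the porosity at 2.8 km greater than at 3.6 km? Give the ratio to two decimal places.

φ(z₁)/φ(z₂) = e^(−c·z₁)/e^(−c·z₂) = e^{c(z₂−z₁)}
= exp(0.499 × 0.8) = exp(0.3992) = 1.4906

1.49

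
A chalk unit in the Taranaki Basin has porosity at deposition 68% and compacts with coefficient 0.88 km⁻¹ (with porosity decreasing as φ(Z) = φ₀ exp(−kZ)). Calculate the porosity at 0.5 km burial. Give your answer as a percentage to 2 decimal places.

43.79%

φ = φ₀·exp(−k·Z) = 0.68 × exp(−0.88 × 0.5) = 0.68 × exp(−0.44)
  = 0.68 × 0.6440 = 0.4379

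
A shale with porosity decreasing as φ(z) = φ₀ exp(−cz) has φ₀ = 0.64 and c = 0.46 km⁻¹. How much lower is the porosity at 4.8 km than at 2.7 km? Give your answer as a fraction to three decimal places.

φ(2.7) = 0.64·e^(−0.46×2.7) = 0.1848
φ(4.8) = 0.64·e^(−0.46×4.8) = 0.0703
Δφ = 0.1848 − 0.0703 = 0.1145

0.114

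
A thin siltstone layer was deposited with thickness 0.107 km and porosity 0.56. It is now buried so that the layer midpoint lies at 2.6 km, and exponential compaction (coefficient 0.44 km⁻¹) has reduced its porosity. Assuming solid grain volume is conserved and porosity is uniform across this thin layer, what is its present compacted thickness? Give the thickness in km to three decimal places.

0.057 km

Porosity at 2.6 km: n = 0.56·exp(−0.44×2.6) = 0.1784
Solid-volume conservation: h(1−n) = h₀(1−n₀) ⇒ h = h₀·(1−n₀)/(1−n)
h = 0.107 × (1 − 0.56)/(1 − 0.1784) = 0.107 × 0.5355 = 0.0573 km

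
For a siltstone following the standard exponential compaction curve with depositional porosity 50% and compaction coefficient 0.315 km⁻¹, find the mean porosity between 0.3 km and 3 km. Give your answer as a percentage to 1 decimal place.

30.6%

⟨φ⟩ = (1/(z₂−z₁)) ∫ φ₀ e^(−βz) dz = φ₀·(e^(−β·z₁) − e^(−β·z₂)) / (β·(z₂−z₁))
e^(−0.315×0.3) = 0.9098; e^(−0.315×3) = 0.3887
⟨φ⟩ = 0.5 × (0.9098 − 0.3887) / (0.315 × 2.7) = 0.5 × 0.6128 = 0.3064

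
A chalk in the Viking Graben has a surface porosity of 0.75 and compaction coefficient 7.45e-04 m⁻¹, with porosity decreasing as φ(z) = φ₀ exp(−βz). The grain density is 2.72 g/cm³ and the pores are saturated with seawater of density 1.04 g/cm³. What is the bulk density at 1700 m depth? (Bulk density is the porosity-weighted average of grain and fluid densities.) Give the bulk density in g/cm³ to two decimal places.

Working in km (1 km = 1000 m; β in km⁻¹ = β in m⁻¹ × 1000):
Porosity at depth: φ = 0.75·exp(−0.745×1.7) = 0.75×0.2818 = 0.2114
Bulk density: ρ_b = (1−φ)ρ_g + φ·ρ_f = 0.7886×2.72 + 0.2114×1.04
       = 2.145 + 0.220 = 2.365 g/cm³

2.36 g/cm³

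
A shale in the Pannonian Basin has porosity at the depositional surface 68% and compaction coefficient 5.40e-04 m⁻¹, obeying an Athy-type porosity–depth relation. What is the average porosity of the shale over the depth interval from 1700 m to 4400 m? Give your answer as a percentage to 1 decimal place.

Working in km (1 km = 1000 m; c in km⁻¹ = c in m⁻¹ × 1000):
⟨phi⟩ = (1/(Z₂−Z₁)) ∫ phi₀ e^(−cZ) dZ = phi₀·(e^(−c·Z₁) − e^(−c·Z₂)) / (c·(Z₂−Z₁))
e^(−0.54×1.7) = 0.3993; e^(−0.54×4.4) = 0.0929
⟨phi⟩ = 0.68 × (0.3993 − 0.0929) / (0.54 × 2.7) = 0.68 × 0.2101 = 0.1429

14.3%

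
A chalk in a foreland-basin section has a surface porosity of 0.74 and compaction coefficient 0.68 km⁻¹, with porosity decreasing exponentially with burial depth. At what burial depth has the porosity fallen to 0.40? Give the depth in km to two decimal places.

0.90 km

Invert Athy's law: d = ln(n₀/n) / β
d = ln(0.74/0.4) / 0.68 = ln(1.85) / 0.68 = 0.6152 / 0.68 = 0.905 km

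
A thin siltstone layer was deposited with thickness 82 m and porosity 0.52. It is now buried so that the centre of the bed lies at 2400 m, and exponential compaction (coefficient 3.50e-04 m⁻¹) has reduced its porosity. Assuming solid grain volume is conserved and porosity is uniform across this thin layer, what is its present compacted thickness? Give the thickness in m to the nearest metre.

51 m

Working in km (1 km = 1000 m; k in km⁻¹ = k in m⁻¹ × 1000):
Porosity at 2.4 km: phi = 0.52·exp(−0.35×2.4) = 0.2245
Solid-volume conservation: h(1−phi) = h₀(1−phi₀) ⇒ h = h₀·(1−phi₀)/(1−phi)
h = 0.082 × (1 − 0.52)/(1 − 0.2245) = 0.082 × 0.6189 = 0.0508 km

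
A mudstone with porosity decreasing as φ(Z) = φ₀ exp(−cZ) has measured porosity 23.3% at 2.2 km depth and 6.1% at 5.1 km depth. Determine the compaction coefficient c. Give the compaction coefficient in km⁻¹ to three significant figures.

0.462 km⁻¹

Athy: φ(Z) = φ₀ e^(−cZ) ⇒ φ₁/φ₂ = e^{c(Z₂−Z₁)} ⇒ c = ln(φ₁/φ₂)/(Z₂−Z₁)
c = ln(0.233/0.061) / (5.1 − 2.2) = ln(3.82) / 2.9 = 1.3402 / 2.9 = 0.4621 km⁻¹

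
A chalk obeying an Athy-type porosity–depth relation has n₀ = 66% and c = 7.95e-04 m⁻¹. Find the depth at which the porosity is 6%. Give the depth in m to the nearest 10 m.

3020 m

Working in km (1 km = 1000 m; c in km⁻¹ = c in m⁻¹ × 1000):
Invert Athy's law: Z = ln(n₀/n) / c
Z = ln(0.66/0.06) / 0.795 = ln(11) / 0.795 = 2.3979 / 0.795 = 3.016 km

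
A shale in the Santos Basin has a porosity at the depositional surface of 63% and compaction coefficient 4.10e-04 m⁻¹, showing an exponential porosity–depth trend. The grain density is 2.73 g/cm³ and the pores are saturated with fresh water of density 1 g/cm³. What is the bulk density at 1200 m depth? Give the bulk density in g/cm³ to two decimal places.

Working in km (1 km = 1000 m; k in km⁻¹ = k in m⁻¹ × 1000):
Porosity at depth: φ = 0.63·exp(−0.41×1.2) = 0.63×0.6114 = 0.3852
Bulk density: ρ_b = (1−φ)ρ_g + φ·ρ_f = 0.6148×2.73 + 0.3852×1
       = 1.678 + 0.385 = 2.064 g/cm³

2.06 g/cm³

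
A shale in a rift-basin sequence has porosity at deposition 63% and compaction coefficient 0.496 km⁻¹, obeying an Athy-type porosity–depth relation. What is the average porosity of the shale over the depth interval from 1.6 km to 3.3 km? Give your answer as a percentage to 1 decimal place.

⟨n⟩ = (1/(z₂−z₁)) ∫ n₀ e^(−βz) dz = n₀·(e^(−β·z₁) − e^(−β·z₂)) / (β·(z₂−z₁))
e^(−0.496×1.6) = 0.4522; e^(−0.496×3.3) = 0.1946
⟨n⟩ = 0.63 × (0.4522 − 0.1946) / (0.496 × 1.7) = 0.63 × 0.3055 = 0.1925

19.2%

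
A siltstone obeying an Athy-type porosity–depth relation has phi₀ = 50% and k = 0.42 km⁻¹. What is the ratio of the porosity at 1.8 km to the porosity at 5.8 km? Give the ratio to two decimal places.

5.37

phi(d₁)/phi(d₂) = e^(−k·d₁)/e^(−k·d₂) = e^{k(d₂−d₁)}
= exp(0.42 × 4) = exp(1.68) = 5.3656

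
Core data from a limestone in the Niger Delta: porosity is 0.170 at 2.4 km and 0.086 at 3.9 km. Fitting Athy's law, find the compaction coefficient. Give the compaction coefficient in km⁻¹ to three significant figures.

Athy: n(Z) = n₀ e^(−cZ) ⇒ n₁/n₂ = e^{c(Z₂−Z₁)} ⇒ c = ln(n₁/n₂)/(Z₂−Z₁)
c = ln(0.17/0.086) / (3.9 − 2.4) = ln(1.977) / 1.5 = 0.6815 / 1.5 = 0.4543 km⁻¹

0.454 km⁻¹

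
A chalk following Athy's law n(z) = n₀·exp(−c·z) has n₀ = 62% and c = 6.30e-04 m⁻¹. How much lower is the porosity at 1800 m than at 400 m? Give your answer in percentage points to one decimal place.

28.2 percentage points

Working in km (1 km = 1000 m; c in km⁻¹ = c in m⁻¹ × 1000):
n(0.4) = 0.62·e^(−0.63×0.4) = 0.4819
n(1.8) = 0.62·e^(−0.63×1.8) = 0.1995
Δn = 0.4819 − 0.1995 = 0.2824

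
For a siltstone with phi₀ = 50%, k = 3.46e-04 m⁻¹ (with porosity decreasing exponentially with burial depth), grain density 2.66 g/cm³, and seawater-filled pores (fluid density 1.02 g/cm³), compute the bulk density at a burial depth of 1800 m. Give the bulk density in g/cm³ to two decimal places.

Working in km (1 km = 1000 m; k in km⁻¹ = k in m⁻¹ × 1000):
Porosity at depth: phi = 0.5·exp(−0.346×1.8) = 0.5×0.5364 = 0.2682
Bulk density: ρ_b = (1−phi)ρ_g + phi·ρ_f = 0.7318×2.66 + 0.2682×1.02
       = 1.947 + 0.274 = 2.220 g/cm³

2.22 g/cm³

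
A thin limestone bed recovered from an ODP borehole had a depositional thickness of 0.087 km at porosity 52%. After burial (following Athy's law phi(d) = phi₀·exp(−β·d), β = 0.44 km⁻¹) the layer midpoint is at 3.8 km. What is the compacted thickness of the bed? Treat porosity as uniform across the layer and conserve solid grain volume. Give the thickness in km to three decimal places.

Porosity at 3.8 km: phi = 0.52·exp(−0.44×3.8) = 0.0977
Solid-volume conservation: h(1−phi) = h₀(1−phi₀) ⇒ h = h₀·(1−phi₀)/(1−phi)
h = 0.087 × (1 − 0.52)/(1 − 0.0977) = 0.087 × 0.5320 = 0.0463 km

0.046 km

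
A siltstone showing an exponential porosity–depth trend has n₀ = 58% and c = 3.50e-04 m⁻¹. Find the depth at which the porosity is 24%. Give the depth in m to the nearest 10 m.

Working in km (1 km = 1000 m; c in km⁻¹ = c in m⁻¹ × 1000):
Invert Athy's law: d = ln(n₀/n) / c
d = ln(0.58/0.24) / 0.35 = ln(2.417) / 0.35 = 0.8824 / 0.35 = 2.521 km

2520 m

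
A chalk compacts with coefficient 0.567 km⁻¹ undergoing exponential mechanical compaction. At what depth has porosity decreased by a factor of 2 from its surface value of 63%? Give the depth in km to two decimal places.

1.22 km

phi/phi₀ = 1/2 ⇒ exp(−k·d) = 1/2 ⇒ d = ln(2) / k
d = 0.6931 / 0.567 = 1.222 km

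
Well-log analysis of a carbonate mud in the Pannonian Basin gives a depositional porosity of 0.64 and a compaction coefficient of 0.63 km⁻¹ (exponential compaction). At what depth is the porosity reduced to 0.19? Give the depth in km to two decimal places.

Invert Athy's law: z = ln(φ₀/φ) / β
z = ln(0.64/0.19) / 0.63 = ln(3.368) / 0.63 = 1.2144 / 0.63 = 1.928 km

1.93 km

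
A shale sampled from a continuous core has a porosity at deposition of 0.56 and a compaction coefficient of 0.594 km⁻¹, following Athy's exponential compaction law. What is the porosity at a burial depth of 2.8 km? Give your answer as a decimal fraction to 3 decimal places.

φ = φ₀·exp(−c·Z) = 0.56 × exp(−0.594 × 2.8) = 0.56 × exp(−1.663)
  = 0.56 × 0.1895 = 0.1061

0.106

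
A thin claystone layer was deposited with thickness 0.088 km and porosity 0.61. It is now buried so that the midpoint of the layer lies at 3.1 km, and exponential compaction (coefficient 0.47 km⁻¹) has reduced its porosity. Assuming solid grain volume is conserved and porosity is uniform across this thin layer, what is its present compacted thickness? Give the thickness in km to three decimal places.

0.040 km

Porosity at 3.1 km: phi = 0.61·exp(−0.47×3.1) = 0.1421
Solid-volume conservation: h(1−phi) = h₀(1−phi₀) ⇒ h = h₀·(1−phi₀)/(1−phi)
h = 0.088 × (1 − 0.61)/(1 − 0.1421) = 0.088 × 0.4546 = 0.0400 km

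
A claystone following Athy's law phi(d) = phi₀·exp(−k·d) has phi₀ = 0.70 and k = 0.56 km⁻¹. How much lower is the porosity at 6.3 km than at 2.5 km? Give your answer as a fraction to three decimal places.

0.152

phi(2.5) = 0.7·e^(−0.56×2.5) = 0.1726
phi(6.3) = 0.7·e^(−0.56×6.3) = 0.0206
Δphi = 0.1726 − 0.0206 = 0.1521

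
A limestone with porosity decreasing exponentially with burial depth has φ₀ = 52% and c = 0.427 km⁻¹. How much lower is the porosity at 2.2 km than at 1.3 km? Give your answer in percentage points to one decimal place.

φ(1.3) = 0.52·e^(−0.427×1.3) = 0.2985
φ(2.2) = 0.52·e^(−0.427×2.2) = 0.2032
Δφ = 0.2985 − 0.2032 = 0.0952

9.5 percentage points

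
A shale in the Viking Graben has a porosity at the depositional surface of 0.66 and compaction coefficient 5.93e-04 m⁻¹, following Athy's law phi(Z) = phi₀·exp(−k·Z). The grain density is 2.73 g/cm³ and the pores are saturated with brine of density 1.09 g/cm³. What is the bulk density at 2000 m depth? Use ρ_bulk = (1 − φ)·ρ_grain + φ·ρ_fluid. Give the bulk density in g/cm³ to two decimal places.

Working in km (1 km = 1000 m; k in km⁻¹ = k in m⁻¹ × 1000):
Porosity at depth: phi = 0.66·exp(−0.593×2) = 0.66×0.3054 = 0.2016
Bulk density: ρ_b = (1−phi)ρ_g + phi·ρ_f = 0.7984×2.73 + 0.2016×1.09
       = 2.180 + 0.220 = 2.399 g/cm³

2.40 g/cm³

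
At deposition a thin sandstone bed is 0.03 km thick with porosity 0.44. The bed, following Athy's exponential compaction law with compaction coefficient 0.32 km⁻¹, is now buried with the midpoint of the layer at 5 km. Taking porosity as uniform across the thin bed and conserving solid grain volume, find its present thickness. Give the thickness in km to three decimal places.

0.018 km

Porosity at 5 km: phi = 0.44·exp(−0.32×5) = 0.0888
Solid-volume conservation: h(1−phi) = h₀(1−phi₀) ⇒ h = h₀·(1−phi₀)/(1−phi)
h = 0.03 × (1 − 0.44)/(1 − 0.0888) = 0.03 × 0.6146 = 0.0184 km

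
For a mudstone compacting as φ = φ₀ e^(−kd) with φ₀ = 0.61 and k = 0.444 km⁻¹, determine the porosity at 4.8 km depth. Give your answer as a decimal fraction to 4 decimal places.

φ = φ₀·exp(−k·d) = 0.61 × exp(−0.444 × 4.8) = 0.61 × exp(−2.131)
  = 0.61 × 0.1187 = 0.0724

0.0724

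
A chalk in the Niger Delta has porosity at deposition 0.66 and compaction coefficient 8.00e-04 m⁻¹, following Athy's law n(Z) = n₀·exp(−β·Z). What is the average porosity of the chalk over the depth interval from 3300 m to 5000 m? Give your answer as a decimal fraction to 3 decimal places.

Working in km (1 km = 1000 m; β in km⁻¹ = β in m⁻¹ × 1000):
⟨n⟩ = (1/(Z₂−Z₁)) ∫ n₀ e^(−βZ) dZ = n₀·(e^(−β·Z₁) − e^(−β·Z₂)) / (β·(Z₂−Z₁))
e^(−0.8×3.3) = 0.0714; e^(−0.8×5) = 0.0183
⟨n⟩ = 0.66 × (0.0714 − 0.0183) / (0.8 × 1.7) = 0.66 × 0.0390 = 0.0257

0.026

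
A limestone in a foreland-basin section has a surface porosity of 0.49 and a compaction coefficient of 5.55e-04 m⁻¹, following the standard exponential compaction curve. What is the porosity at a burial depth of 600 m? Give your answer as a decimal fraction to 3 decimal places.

0.351

Working in km (1 km = 1000 m; c in km⁻¹ = c in m⁻¹ × 1000):
n = n₀·exp(−c·Z) = 0.49 × exp(−0.555 × 0.6) = 0.49 × exp(−0.333)
  = 0.49 × 0.7168 = 0.3512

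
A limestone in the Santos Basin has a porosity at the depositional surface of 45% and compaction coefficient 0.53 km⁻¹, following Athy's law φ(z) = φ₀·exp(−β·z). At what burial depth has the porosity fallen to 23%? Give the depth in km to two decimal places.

Invert Athy's law: z = ln(φ₀/φ) / β
z = ln(0.45/0.23) / 0.53 = ln(1.957) / 0.53 = 0.6712 / 0.53 = 1.266 km

1.27 km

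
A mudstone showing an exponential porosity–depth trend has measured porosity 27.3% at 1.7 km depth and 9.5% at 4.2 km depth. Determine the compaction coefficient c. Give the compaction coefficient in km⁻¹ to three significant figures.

0.422 km⁻¹

Athy: n(d) = n₀ e^(−cd) ⇒ n₁/n₂ = e^{c(d₂−d₁)} ⇒ c = ln(n₁/n₂)/(d₂−d₁)
c = ln(0.273/0.095) / (4.2 − 1.7) = ln(2.874) / 2.5 = 1.0556 / 2.5 = 0.4222 km⁻¹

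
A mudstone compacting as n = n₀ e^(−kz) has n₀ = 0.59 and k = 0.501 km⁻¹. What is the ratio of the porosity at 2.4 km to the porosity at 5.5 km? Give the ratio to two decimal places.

4.73

n(z₁)/n(z₂) = e^(−k·z₁)/e^(−k·z₂) = e^{k(z₂−z₁)}
= exp(0.501 × 3.1) = exp(1.553) = 4.7261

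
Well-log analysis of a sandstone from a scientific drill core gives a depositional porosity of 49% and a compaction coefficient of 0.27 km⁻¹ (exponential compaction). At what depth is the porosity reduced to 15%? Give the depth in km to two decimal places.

4.38 km

Invert Athy's law: Z = ln(φ₀/φ) / k
Z = ln(0.49/0.15) / 0.27 = ln(3.267) / 0.27 = 1.1838 / 0.27 = 4.384 km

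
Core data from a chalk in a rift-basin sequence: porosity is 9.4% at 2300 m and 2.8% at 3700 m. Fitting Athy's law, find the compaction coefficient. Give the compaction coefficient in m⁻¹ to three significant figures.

Working in km (1 km = 1000 m; k in km⁻¹ = k in m⁻¹ × 1000):
Athy: n(z) = n₀ e^(−kz) ⇒ n₁/n₂ = e^{k(z₂−z₁)} ⇒ k = ln(n₁/n₂)/(z₂−z₁)
k = ln(0.094/0.028) / (3.7 − 2.3) = ln(3.357) / 1.4 = 1.2111 / 1.4 = 0.8651 km⁻¹

0.000865 m⁻¹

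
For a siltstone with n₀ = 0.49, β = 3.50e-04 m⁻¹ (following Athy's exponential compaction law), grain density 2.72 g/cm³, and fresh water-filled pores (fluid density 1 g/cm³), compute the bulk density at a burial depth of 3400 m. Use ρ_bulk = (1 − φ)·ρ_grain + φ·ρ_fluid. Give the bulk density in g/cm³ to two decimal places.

2.46 g/cm³

Working in km (1 km = 1000 m; β in km⁻¹ = β in m⁻¹ × 1000):
Porosity at depth: n = 0.49·exp(−0.35×3.4) = 0.49×0.3042 = 0.1491
Bulk density: ρ_b = (1−n)ρ_g + n·ρ_f = 0.8509×2.72 + 0.1491×1
       = 2.315 + 0.149 = 2.464 g/cm³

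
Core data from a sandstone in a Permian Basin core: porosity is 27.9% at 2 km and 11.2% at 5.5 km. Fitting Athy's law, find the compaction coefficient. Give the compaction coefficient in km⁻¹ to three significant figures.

0.261 km⁻¹

Athy: phi(Z) = phi₀ e^(−kZ) ⇒ phi₁/phi₂ = e^{k(Z₂−Z₁)} ⇒ k = ln(phi₁/phi₂)/(Z₂−Z₁)
k = ln(0.279/0.112) / (5.5 − 2) = ln(2.491) / 3.5 = 0.9127 / 3.5 = 0.2608 km⁻¹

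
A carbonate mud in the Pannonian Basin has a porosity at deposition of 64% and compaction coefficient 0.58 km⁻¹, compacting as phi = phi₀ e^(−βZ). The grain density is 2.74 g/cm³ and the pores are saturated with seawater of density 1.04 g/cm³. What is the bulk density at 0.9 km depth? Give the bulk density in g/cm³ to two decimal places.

2.09 g/cm³

Porosity at depth: phi = 0.64·exp(−0.58×0.9) = 0.64×0.5933 = 0.3797
Bulk density: ρ_b = (1−phi)ρ_g + phi·ρ_f = 0.6203×2.74 + 0.3797×1.04
       = 1.700 + 0.395 = 2.094 g/cm³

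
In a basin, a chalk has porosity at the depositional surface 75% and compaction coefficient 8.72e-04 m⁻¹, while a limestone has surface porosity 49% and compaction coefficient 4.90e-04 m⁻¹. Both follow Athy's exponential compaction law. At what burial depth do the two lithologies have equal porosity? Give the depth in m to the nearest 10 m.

1110 m

Working in km (1 km = 1000 m; β in km⁻¹ = β in m⁻¹ × 1000):
Set phi₀ₐ e^(−βₐZ) = phi₀ᵦ e^(−βᵦZ) ⇒ ln(phi₀ₐ/phi₀ᵦ) = (βₐ − βᵦ)·Z
Z = ln(0.75/0.49) / (0.872 − 0.49) = 0.4257 / 0.382 = 1.114 km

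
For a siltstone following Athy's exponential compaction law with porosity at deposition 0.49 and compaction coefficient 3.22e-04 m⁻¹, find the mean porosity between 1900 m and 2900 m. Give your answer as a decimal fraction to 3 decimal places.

Working in km (1 km = 1000 m; c in km⁻¹ = c in m⁻¹ × 1000):
⟨n⟩ = (1/(Z₂−Z₁)) ∫ n₀ e^(−cZ) dZ = n₀·(e^(−c·Z₁) − e^(−c·Z₂)) / (c·(Z₂−Z₁))
e^(−0.322×1.9) = 0.5424; e^(−0.322×2.9) = 0.3931
⟨n⟩ = 0.49 × (0.5424 − 0.3931) / (0.322 × 1) = 0.49 × 0.4637 = 0.2272

0.227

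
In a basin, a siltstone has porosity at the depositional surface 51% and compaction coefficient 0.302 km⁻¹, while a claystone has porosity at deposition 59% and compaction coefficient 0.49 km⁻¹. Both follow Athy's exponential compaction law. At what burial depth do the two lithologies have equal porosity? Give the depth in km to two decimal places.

Set phi₀ₐ e^(−kₐZ) = phi₀ᵦ e^(−kᵦZ) ⇒ ln(phi₀ₐ/phi₀ᵦ) = (kₐ − kᵦ)·Z
Z = ln(0.51/0.59) / (0.302 − 0.49) = -0.1457 / -0.188 = 0.775 km

0.78 km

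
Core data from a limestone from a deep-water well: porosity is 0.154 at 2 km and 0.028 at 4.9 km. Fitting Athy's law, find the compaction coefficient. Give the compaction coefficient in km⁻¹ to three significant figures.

Athy: n(Z) = n₀ e^(−kZ) ⇒ n₁/n₂ = e^{k(Z₂−Z₁)} ⇒ k = ln(n₁/n₂)/(Z₂−Z₁)
k = ln(0.154/0.028) / (4.9 − 2) = ln(5.5) / 2.9 = 1.7047 / 2.9 = 0.5878 km⁻¹

0.588 km⁻¹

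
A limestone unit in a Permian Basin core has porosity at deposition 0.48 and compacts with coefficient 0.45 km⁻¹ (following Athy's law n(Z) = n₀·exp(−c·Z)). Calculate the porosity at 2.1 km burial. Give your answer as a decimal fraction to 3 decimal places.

n = n₀·exp(−c·Z) = 0.48 × exp(−0.45 × 2.1) = 0.48 × exp(−0.945)
  = 0.48 × 0.3887 = 0.1866

0.187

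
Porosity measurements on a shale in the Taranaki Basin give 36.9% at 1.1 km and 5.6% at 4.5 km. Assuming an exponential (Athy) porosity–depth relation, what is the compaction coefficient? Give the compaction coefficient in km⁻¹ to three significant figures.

0.555 km⁻¹

Athy: phi(d) = phi₀ e^(−kd) ⇒ phi₁/phi₂ = e^{k(d₂−d₁)} ⇒ k = ln(phi₁/phi₂)/(d₂−d₁)
k = ln(0.369/0.056) / (4.5 − 1.1) = ln(6.589) / 3.4 = 1.8854 / 3.4 = 0.5545 km⁻¹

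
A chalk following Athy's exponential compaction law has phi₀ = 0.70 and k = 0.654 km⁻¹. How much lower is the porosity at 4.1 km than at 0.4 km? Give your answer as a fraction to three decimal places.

0.491

phi(0.4) = 0.7·e^(−0.654×0.4) = 0.5389
phi(4.1) = 0.7·e^(−0.654×4.1) = 0.0479
Δphi = 0.5389 − 0.0479 = 0.4909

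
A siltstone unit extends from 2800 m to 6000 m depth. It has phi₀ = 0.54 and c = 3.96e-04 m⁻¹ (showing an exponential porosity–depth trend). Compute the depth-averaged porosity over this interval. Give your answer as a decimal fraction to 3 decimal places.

0.101

Working in km (1 km = 1000 m; c in km⁻¹ = c in m⁻¹ × 1000):
⟨phi⟩ = (1/(d₂−d₁)) ∫ phi₀ e^(−cd) dd = phi₀·(e^(−c·d₁) − e^(−c·d₂)) / (c·(d₂−d₁))
e^(−0.396×2.8) = 0.3300; e^(−0.396×6) = 0.0929
⟨phi⟩ = 0.54 × (0.3300 − 0.0929) / (0.396 × 3.2) = 0.54 × 0.1871 = 0.1010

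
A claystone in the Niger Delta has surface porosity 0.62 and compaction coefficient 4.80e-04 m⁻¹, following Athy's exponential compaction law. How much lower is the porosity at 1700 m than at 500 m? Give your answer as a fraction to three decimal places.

Working in km (1 km = 1000 m; β in km⁻¹ = β in m⁻¹ × 1000):
n(0.5) = 0.62·e^(−0.48×0.5) = 0.4877
n(1.7) = 0.62·e^(−0.48×1.7) = 0.2742
Δn = 0.4877 − 0.2742 = 0.2135

0.214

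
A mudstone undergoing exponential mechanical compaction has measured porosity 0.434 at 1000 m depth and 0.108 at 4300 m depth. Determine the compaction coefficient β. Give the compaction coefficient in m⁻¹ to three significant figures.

Working in km (1 km = 1000 m; β in km⁻¹ = β in m⁻¹ × 1000):
Athy: φ(d) = φ₀ e^(−βd) ⇒ φ₁/φ₂ = e^{β(d₂−d₁)} ⇒ β = ln(φ₁/φ₂)/(d₂−d₁)
β = ln(0.434/0.108) / (4.3 − 1) = ln(4.019) / 3.3 = 1.3909 / 3.3 = 0.4215 km⁻¹

0.000421 m⁻¹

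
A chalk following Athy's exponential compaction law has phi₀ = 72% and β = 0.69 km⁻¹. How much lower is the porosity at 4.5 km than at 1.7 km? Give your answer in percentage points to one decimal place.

19.1 percentage points

phi(1.7) = 0.72·e^(−0.69×1.7) = 0.2228
phi(4.5) = 0.72·e^(−0.69×4.5) = 0.0323
Δphi = 0.2228 − 0.0323 = 0.1905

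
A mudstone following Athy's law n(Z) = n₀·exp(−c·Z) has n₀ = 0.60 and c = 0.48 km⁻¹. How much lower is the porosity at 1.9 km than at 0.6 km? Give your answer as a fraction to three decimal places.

n(0.6) = 0.6·e^(−0.48×0.6) = 0.4499
n(1.9) = 0.6·e^(−0.48×1.9) = 0.2410
Δn = 0.4499 − 0.2410 = 0.2088

0.209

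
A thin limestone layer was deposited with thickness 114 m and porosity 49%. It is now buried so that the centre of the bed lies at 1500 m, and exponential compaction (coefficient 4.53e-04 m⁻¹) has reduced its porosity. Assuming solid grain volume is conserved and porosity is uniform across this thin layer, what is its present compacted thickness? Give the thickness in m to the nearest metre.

Working in km (1 km = 1000 m; c in km⁻¹ = c in m⁻¹ × 1000):
Porosity at 1.5 km: phi = 0.49·exp(−0.453×1.5) = 0.2484
Solid-volume conservation: h(1−phi) = h₀(1−phi₀) ⇒ h = h₀·(1−phi₀)/(1−phi)
h = 0.114 × (1 − 0.49)/(1 − 0.2484) = 0.114 × 0.6785 = 0.0774 km

77 m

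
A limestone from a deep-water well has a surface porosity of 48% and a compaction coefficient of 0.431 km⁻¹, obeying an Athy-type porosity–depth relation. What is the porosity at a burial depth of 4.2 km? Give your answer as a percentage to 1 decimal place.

phi = phi₀·exp(−k·Z) = 0.48 × exp(−0.431 × 4.2) = 0.48 × exp(−1.81)
  = 0.48 × 0.1636 = 0.0785

7.9%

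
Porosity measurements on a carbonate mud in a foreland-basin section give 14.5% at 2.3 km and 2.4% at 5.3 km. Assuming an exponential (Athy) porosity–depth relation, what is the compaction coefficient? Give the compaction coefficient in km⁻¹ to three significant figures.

Athy: phi(Z) = phi₀ e^(−βZ) ⇒ phi₁/phi₂ = e^{β(Z₂−Z₁)} ⇒ β = ln(phi₁/phi₂)/(Z₂−Z₁)
β = ln(0.145/0.024) / (5.3 − 2.3) = ln(6.042) / 3 = 1.7987 / 3 = 0.5996 km⁻¹

0.600 km⁻¹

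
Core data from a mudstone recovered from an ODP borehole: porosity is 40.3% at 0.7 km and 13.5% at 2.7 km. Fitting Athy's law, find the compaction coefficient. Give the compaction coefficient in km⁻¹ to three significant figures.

0.547 km⁻¹

Athy: φ(Z) = φ₀ e^(−kZ) ⇒ φ₁/φ₂ = e^{k(Z₂−Z₁)} ⇒ k = ln(φ₁/φ₂)/(Z₂−Z₁)
k = ln(0.403/0.135) / (2.7 − 0.7) = ln(2.985) / 2 = 1.0937 / 2 = 0.5468 km⁻¹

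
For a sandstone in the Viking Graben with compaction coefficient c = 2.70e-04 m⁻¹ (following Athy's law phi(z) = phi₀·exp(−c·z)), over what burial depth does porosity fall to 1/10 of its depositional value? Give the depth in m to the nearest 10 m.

Working in km (1 km = 1000 m; c in km⁻¹ = c in m⁻¹ × 1000):
phi/phi₀ = 1/10 ⇒ exp(−c·z) = 1/10 ⇒ z = ln(10) / c
z = 2.3026 / 0.27 = 8.528 km

8530 m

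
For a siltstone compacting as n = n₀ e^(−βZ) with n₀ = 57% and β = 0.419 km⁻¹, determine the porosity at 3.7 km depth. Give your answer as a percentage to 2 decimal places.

12.09%

n = n₀·exp(−β·Z) = 0.57 × exp(−0.419 × 3.7) = 0.57 × exp(−1.55)
  = 0.57 × 0.2122 = 0.1209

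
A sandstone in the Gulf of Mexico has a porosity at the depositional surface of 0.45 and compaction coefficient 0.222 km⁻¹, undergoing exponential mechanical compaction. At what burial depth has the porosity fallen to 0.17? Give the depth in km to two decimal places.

Invert Athy's law: Z = ln(phi₀/phi) / k
Z = ln(0.45/0.17) / 0.222 = ln(2.647) / 0.222 = 0.9734 / 0.222 = 4.385 km

4.38 km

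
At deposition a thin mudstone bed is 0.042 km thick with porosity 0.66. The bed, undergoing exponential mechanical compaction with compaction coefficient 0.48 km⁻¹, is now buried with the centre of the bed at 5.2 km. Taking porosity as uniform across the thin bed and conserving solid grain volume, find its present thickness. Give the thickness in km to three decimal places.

Porosity at 5.2 km: phi = 0.66·exp(−0.48×5.2) = 0.0544
Solid-volume conservation: h(1−phi) = h₀(1−phi₀) ⇒ h = h₀·(1−phi₀)/(1−phi)
h = 0.042 × (1 − 0.66)/(1 − 0.0544) = 0.042 × 0.3596 = 0.0151 km

0.015 km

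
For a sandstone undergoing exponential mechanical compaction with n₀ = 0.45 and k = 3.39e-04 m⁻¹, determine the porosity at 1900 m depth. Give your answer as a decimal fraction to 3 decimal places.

0.236

Working in km (1 km = 1000 m; k in km⁻¹ = k in m⁻¹ × 1000):
n = n₀·exp(−k·Z) = 0.45 × exp(−0.339 × 1.9) = 0.45 × exp(−0.6441)
  = 0.45 × 0.5251 = 0.2363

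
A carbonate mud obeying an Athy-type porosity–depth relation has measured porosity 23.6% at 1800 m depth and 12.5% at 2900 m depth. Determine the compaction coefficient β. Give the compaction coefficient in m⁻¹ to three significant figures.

0.000578 m⁻¹

Working in km (1 km = 1000 m; β in km⁻¹ = β in m⁻¹ × 1000):
Athy: φ(Z) = φ₀ e^(−βZ) ⇒ φ₁/φ₂ = e^{β(Z₂−Z₁)} ⇒ β = ln(φ₁/φ₂)/(Z₂−Z₁)
β = ln(0.236/0.125) / (2.9 − 1.8) = ln(1.888) / 1.1 = 0.6355 / 1.1 = 0.5777 km⁻¹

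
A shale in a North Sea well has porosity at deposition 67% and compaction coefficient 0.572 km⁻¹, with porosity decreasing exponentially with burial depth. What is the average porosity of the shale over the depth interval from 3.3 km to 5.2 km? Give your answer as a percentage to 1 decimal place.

⟨n⟩ = (1/(Z₂−Z₁)) ∫ n₀ e^(−βZ) dZ = n₀·(e^(−β·Z₁) − e^(−β·Z₂)) / (β·(Z₂−Z₁))
e^(−0.572×3.3) = 0.1514; e^(−0.572×5.2) = 0.0511
⟨n⟩ = 0.67 × (0.1514 − 0.0511) / (0.572 × 1.9) = 0.67 × 0.0923 = 0.0619

6.2%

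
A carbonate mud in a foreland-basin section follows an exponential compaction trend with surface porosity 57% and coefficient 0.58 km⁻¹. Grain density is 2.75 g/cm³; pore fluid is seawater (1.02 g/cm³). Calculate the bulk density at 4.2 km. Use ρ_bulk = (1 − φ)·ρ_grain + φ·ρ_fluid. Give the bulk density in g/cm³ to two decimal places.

Porosity at depth: phi = 0.57·exp(−0.58×4.2) = 0.57×0.0875 = 0.0499
Bulk density: ρ_b = (1−phi)ρ_g + phi·ρ_f = 0.9501×2.75 + 0.0499×1.02
       = 2.613 + 0.051 = 2.664 g/cm³

2.66 g/cm³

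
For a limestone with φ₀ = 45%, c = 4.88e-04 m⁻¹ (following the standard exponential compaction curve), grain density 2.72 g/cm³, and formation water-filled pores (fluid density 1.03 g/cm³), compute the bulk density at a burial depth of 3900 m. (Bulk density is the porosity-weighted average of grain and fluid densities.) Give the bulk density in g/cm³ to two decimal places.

2.61 g/cm³

Working in km (1 km = 1000 m; c in km⁻¹ = c in m⁻¹ × 1000):
Porosity at depth: φ = 0.45·exp(−0.488×3.9) = 0.45×0.1491 = 0.0671
Bulk density: ρ_b = (1−φ)ρ_g + φ·ρ_f = 0.9329×2.72 + 0.0671×1.03
       = 2.538 + 0.069 = 2.607 g/cm³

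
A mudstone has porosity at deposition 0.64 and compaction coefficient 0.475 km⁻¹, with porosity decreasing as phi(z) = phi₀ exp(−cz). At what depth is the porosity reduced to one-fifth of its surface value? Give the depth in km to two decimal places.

phi/phi₀ = 1/5 ⇒ exp(−c·z) = 1/5 ⇒ z = ln(5) / c
z = 1.6094 / 0.475 = 3.388 km

3.39 km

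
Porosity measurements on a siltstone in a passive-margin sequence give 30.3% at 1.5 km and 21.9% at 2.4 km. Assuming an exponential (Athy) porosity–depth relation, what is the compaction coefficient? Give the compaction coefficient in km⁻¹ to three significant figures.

Athy: phi(z) = phi₀ e^(−βz) ⇒ phi₁/phi₂ = e^{β(z₂−z₁)} ⇒ β = ln(phi₁/phi₂)/(z₂−z₁)
β = ln(0.303/0.219) / (2.4 − 1.5) = ln(1.384) / 0.9 = 0.3247 / 0.9 = 0.3607 km⁻¹

0.361 km⁻¹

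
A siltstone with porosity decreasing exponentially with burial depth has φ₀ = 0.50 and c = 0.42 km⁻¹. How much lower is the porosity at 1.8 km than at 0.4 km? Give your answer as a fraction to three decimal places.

φ(0.4) = 0.5·e^(−0.42×0.4) = 0.4227
φ(1.8) = 0.5·e^(−0.42×1.8) = 0.2348
Δφ = 0.4227 − 0.2348 = 0.1879

0.188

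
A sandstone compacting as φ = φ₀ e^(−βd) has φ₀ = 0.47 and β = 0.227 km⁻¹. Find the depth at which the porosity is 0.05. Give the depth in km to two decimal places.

9.87 km

Invert Athy's law: d = ln(φ₀/φ) / β
d = ln(0.47/0.05) / 0.227 = ln(9.4) / 0.227 = 2.2407 / 0.227 = 9.871 km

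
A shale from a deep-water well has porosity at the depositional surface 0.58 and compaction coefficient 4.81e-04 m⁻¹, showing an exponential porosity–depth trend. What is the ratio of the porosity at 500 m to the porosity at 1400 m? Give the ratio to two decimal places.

Working in km (1 km = 1000 m; β in km⁻¹ = β in m⁻¹ × 1000):
n(d₁)/n(d₂) = e^(−β·d₁)/e^(−β·d₂) = e^{β(d₂−d₁)}
= exp(0.481 × 0.9) = exp(0.4329) = 1.5417

1.54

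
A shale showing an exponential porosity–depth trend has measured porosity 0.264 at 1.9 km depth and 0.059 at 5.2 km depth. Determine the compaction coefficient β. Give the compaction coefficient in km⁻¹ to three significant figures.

Athy: φ(Z) = φ₀ e^(−βZ) ⇒ φ₁/φ₂ = e^{β(Z₂−Z₁)} ⇒ β = ln(φ₁/φ₂)/(Z₂−Z₁)
β = ln(0.264/0.059) / (5.2 − 1.9) = ln(4.475) / 3.3 = 1.4984 / 3.3 = 0.4541 km⁻¹

0.454 km⁻¹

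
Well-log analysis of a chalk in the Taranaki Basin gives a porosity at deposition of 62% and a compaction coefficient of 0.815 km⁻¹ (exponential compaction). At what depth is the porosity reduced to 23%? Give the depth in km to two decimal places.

1.22 km

Invert Athy's law: d = ln(n₀/n) / β
d = ln(0.62/0.23) / 0.815 = ln(2.696) / 0.815 = 0.9916 / 0.815 = 1.217 km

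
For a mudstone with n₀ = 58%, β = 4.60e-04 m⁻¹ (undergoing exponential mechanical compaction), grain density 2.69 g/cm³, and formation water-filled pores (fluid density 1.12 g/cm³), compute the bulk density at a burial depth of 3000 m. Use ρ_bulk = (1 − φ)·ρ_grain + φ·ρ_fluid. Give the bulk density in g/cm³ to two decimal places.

Working in km (1 km = 1000 m; β in km⁻¹ = β in m⁻¹ × 1000):
Porosity at depth: n = 0.58·exp(−0.46×3) = 0.58×0.2516 = 0.1459
Bulk density: ρ_b = (1−n)ρ_g + n·ρ_f = 0.8541×2.69 + 0.1459×1.12
       = 2.297 + 0.163 = 2.461 g/cm³

2.46 g/cm³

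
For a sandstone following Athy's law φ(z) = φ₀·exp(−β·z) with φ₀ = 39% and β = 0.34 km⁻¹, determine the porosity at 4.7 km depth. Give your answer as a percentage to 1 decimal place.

φ = φ₀·exp(−β·z) = 0.39 × exp(−0.34 × 4.7) = 0.39 × exp(−1.598)
  = 0.39 × 0.2023 = 0.0789

7.9%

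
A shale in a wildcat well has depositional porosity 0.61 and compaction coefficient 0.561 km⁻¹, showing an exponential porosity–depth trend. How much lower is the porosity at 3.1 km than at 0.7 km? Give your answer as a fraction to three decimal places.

0.305

n(0.7) = 0.61·e^(−0.561×0.7) = 0.4119
n(3.1) = 0.61·e^(−0.561×3.1) = 0.1072
Δn = 0.4119 − 0.1072 = 0.3047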